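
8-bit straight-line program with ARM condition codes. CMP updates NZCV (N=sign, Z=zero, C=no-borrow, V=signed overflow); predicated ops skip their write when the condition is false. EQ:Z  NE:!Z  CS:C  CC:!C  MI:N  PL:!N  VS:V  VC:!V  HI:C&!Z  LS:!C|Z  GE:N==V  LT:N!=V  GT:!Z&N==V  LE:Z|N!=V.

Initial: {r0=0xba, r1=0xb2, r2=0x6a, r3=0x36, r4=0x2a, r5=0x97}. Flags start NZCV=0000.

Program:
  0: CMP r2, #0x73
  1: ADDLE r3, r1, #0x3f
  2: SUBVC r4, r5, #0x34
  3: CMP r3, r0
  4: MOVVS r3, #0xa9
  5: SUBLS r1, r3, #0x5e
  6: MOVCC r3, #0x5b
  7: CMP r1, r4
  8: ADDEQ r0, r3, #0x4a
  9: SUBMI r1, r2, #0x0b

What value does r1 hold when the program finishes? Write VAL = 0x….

VAL = 0xb2

[0] flags=1000 → (cmp)
[1] flags=1000 LE?T → r3=0xf1
[2] flags=1000 VC?T → r4=0x63
[3] flags=0010 → (cmp)
[4] flags=0010 VS?F → skip
[5] flags=0010 LS?F → skip
[6] flags=0010 CC?F → skip
[7] flags=0011 → (cmp)
[8] flags=0011 EQ?F → skip
[9] flags=0011 MI?F → skip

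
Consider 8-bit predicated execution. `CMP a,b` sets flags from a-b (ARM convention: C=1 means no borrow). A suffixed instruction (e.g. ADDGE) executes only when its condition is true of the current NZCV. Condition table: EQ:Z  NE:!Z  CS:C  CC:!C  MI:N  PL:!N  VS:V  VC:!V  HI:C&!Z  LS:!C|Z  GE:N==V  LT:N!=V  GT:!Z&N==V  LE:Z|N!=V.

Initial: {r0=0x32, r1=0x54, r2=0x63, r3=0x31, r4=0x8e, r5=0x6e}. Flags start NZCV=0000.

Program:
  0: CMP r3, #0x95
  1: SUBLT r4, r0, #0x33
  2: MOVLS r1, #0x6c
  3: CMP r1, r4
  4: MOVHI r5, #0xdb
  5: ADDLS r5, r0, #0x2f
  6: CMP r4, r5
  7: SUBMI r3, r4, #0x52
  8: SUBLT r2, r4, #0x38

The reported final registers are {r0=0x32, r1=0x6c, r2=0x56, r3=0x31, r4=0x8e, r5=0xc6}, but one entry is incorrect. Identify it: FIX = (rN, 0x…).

[0] flags=1001 → (cmp)
[1] flags=1001 LT?F → skip
[2] flags=1001 LS?T → r1=0x6c
[3] flags=1001 → (cmp)
[4] flags=1001 HI?F → skip
[5] flags=1001 LS?T → r5=0x61
[6] flags=0011 → (cmp)
[7] flags=0011 MI?F → skip
[8] flags=0011 LT?T → r2=0x56

FIX = (r5, 0x61)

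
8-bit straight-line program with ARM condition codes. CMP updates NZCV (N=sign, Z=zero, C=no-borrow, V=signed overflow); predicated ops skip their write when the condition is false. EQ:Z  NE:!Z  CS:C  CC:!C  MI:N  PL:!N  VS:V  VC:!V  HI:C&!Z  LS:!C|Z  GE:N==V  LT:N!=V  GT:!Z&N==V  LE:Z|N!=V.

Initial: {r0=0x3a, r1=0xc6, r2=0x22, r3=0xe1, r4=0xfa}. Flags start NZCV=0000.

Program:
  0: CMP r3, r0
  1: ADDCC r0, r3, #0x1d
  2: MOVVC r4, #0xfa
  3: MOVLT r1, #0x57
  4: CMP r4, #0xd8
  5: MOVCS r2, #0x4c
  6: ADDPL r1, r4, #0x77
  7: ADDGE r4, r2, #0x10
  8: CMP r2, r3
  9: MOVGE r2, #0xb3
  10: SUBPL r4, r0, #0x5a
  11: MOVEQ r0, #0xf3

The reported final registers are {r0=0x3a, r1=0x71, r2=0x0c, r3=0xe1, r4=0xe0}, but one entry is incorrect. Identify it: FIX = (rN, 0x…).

[0] flags=1010 → (cmp)
[1] flags=1010 CC?F → skip
[2] flags=1010 VC?T → r4=0xfa
[3] flags=1010 LT?T → r1=0x57
[4] flags=0010 → (cmp)
[5] flags=0010 CS?T → r2=0x4c
[6] flags=0010 PL?T → r1=0x71
[7] flags=0010 GE?T → r4=0x5c
[8] flags=0000 → (cmp)
[9] flags=0000 GE?T → r2=0xb3
[10] flags=0000 PL?T → r4=0xe0
[11] flags=0000 EQ?F → skip

FIX = (r2, 0xb3)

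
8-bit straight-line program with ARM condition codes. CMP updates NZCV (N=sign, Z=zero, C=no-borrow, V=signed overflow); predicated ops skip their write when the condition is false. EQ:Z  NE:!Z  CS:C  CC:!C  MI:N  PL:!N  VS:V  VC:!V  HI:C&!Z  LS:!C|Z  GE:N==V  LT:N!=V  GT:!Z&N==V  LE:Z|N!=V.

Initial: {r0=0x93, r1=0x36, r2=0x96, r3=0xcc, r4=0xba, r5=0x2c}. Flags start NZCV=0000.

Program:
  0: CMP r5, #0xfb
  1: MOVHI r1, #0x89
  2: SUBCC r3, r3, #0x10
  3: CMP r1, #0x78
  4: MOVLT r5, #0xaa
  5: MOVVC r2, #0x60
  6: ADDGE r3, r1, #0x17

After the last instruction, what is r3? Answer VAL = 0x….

VAL = 0xbc

[0] flags=0000 → (cmp)
[1] flags=0000 HI?F → skip
[2] flags=0000 CC?T → r3=0xbc
[3] flags=1000 → (cmp)
[4] flags=1000 LT?T → r5=0xaa
[5] flags=1000 VC?T → r2=0x60
[6] flags=1000 GE?F → skip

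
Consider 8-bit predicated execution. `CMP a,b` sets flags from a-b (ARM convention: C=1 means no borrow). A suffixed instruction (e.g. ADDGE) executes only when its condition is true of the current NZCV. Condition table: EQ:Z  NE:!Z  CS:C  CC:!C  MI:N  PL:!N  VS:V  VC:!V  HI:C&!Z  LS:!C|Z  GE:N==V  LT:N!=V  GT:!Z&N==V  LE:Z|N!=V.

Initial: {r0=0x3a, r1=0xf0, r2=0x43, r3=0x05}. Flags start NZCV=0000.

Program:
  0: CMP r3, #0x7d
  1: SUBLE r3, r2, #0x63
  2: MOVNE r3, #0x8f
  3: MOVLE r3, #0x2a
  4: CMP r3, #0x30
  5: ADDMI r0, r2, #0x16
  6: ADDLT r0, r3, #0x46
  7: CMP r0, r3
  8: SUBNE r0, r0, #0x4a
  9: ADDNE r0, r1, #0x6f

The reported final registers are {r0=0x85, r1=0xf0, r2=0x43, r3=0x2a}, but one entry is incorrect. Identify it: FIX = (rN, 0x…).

FIX = (r0, 0x5f)

0: ✓ CMP  NZCV=1000
1: ✓ SUBLE  r3←0xe0
2: ✓ MOVNE  r3←0x8f
3: ✓ MOVLE  r3←0x2a
4: ✓ CMP  NZCV=1000
5: ✓ ADDMI  r0←0x59
6: ✓ ADDLT  r0←0x70
7: ✓ CMP  NZCV=0010
8: ✓ SUBNE  r0←0x26
9: ✓ ADDNE  r0←0x5f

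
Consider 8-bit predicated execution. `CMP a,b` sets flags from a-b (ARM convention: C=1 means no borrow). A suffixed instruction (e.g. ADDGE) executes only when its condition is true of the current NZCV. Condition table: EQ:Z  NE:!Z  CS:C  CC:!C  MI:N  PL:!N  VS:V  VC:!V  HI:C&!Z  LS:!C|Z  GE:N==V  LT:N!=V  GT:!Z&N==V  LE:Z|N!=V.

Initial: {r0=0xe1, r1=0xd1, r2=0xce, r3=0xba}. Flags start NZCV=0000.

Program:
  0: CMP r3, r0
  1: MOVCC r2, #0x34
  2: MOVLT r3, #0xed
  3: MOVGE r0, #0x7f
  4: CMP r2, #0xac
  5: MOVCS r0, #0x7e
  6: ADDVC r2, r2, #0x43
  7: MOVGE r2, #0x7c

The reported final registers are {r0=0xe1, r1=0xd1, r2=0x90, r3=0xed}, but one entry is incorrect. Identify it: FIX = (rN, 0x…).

FIX = (r2, 0x7c)

[0] flags=1000 → (cmp)
[1] flags=1000 CC?T → r2=0x34
[2] flags=1000 LT?T → r3=0xed
[3] flags=1000 GE?F → skip
[4] flags=1001 → (cmp)
[5] flags=1001 CS?F → skip
[6] flags=1001 VC?F → skip
[7] flags=1001 GE?T → r2=0x7c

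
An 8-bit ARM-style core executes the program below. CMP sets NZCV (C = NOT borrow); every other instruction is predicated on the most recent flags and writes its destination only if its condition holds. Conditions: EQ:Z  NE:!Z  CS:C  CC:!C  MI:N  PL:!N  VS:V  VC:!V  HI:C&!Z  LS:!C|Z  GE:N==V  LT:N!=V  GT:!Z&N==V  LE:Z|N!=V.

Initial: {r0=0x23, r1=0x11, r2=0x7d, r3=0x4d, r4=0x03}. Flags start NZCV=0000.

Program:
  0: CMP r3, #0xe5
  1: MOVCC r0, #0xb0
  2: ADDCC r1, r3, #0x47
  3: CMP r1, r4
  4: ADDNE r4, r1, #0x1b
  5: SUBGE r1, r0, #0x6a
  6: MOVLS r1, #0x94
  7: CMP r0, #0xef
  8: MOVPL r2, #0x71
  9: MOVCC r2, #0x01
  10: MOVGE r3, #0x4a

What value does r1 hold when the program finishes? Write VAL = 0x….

VAL = 0x94

0: ✓ CMP  NZCV=0000
1: ✓ MOVCC  r0←0xb0
2: ✓ ADDCC  r1←0x94
3: ✓ CMP  NZCV=1010
4: ✓ ADDNE  r4←0xaf
5: · SUBGE
6: · MOVLS
7: ✓ CMP  NZCV=1000
8: · MOVPL
9: ✓ MOVCC  r2←0x01
10: · MOVGE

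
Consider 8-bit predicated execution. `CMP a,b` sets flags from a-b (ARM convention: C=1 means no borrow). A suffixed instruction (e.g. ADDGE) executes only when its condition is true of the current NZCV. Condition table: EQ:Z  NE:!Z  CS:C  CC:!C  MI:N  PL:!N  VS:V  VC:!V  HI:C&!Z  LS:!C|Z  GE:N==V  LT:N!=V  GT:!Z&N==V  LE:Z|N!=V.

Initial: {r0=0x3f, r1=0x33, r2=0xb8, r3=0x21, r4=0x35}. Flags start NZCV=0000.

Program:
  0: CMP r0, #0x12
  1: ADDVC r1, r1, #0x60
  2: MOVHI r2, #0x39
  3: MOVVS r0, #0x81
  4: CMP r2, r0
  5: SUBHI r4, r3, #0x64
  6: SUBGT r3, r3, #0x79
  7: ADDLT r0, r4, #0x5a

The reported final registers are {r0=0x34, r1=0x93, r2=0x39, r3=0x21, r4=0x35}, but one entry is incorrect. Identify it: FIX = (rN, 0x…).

[0] flags=0010 → (cmp)
[1] flags=0010 VC?T → r1=0x93
[2] flags=0010 HI?T → r2=0x39
[3] flags=0010 VS?F → skip
[4] flags=1000 → (cmp)
[5] flags=1000 HI?F → skip
[6] flags=1000 GT?F → skip
[7] flags=1000 LT?T → r0=0x8f

FIX = (r0, 0x8f)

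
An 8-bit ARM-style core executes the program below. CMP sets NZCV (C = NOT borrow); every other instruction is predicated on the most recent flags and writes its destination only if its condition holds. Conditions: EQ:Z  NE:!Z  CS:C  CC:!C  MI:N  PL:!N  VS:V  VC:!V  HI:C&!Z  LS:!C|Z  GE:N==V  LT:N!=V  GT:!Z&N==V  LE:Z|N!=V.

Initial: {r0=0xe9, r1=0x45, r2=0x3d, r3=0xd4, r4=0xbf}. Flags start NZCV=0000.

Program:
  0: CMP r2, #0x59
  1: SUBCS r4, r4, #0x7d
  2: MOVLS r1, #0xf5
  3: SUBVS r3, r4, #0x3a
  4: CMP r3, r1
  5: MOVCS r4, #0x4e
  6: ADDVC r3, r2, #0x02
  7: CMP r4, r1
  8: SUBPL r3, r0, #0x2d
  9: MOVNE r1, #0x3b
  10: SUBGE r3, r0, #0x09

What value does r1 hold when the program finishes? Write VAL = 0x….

VAL = 0x3b

0: ✓ CMP  NZCV=1000
1: · SUBCS
2: ✓ MOVLS  r1←0xf5
3: · SUBVS
4: ✓ CMP  NZCV=1000
5: · MOVCS
6: ✓ ADDVC  r3←0x3f
7: ✓ CMP  NZCV=1000
8: · SUBPL
9: ✓ MOVNE  r1←0x3b
10: · SUBGE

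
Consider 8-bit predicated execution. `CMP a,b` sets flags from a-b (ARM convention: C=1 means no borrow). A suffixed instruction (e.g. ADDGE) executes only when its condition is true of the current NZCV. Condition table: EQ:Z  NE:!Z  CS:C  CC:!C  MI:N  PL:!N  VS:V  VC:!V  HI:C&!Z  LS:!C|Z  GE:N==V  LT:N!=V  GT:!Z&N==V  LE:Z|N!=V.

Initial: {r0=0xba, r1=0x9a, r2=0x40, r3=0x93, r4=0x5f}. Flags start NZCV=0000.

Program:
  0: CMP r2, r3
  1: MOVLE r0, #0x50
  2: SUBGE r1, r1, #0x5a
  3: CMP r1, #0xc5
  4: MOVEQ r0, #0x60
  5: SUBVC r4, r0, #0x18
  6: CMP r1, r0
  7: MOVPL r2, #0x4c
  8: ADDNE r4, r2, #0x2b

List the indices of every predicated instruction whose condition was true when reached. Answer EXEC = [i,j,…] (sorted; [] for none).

EXEC = [2,5,8]

0: ✓ CMP  NZCV=1001
1: · MOVLE
2: ✓ SUBGE  r1←0x40
3: ✓ CMP  NZCV=0000
4: · MOVEQ
5: ✓ SUBVC  r4←0xa2
6: ✓ CMP  NZCV=1001
7: · MOVPL
8: ✓ ADDNE  r4←0x6b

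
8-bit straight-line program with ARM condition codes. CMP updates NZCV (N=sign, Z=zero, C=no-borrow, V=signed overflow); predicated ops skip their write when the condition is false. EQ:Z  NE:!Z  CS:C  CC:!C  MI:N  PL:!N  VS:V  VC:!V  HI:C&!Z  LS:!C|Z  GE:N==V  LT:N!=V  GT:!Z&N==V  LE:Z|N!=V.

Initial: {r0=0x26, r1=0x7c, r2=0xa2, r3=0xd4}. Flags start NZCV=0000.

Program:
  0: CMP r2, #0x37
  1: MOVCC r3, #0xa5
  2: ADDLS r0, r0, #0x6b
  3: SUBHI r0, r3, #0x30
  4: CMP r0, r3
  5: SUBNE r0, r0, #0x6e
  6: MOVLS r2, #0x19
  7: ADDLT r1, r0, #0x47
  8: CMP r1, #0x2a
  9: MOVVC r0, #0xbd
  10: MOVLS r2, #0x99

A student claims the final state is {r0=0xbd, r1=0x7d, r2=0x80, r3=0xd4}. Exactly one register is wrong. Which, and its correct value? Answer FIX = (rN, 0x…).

[0] flags=0011 → (cmp)
[1] flags=0011 CC?F → skip
[2] flags=0011 LS?F → skip
[3] flags=0011 HI?T → r0=0xa4
[4] flags=1000 → (cmp)
[5] flags=1000 NE?T → r0=0x36
[6] flags=1000 LS?T → r2=0x19
[7] flags=1000 LT?T → r1=0x7d
[8] flags=0010 → (cmp)
[9] flags=0010 VC?T → r0=0xbd
[10] flags=0010 LS?F → skip

FIX = (r2, 0x19)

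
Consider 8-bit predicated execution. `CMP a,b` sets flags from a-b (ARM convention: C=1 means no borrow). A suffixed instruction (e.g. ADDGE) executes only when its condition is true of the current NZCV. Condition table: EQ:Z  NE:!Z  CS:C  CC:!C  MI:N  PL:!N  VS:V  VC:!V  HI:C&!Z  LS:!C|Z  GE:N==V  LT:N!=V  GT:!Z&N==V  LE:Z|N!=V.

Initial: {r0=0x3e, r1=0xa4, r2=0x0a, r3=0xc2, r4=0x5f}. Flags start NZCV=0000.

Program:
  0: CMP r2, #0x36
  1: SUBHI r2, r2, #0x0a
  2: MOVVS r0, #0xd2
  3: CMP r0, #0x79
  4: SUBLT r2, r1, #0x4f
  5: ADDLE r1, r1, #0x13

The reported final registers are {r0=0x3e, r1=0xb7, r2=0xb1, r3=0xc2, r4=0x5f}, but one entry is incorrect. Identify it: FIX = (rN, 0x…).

FIX = (r2, 0x55)

[0] flags=1000 → (cmp)
[1] flags=1000 HI?F → skip
[2] flags=1000 VS?F → skip
[3] flags=1000 → (cmp)
[4] flags=1000 LT?T → r2=0x55
[5] flags=1000 LE?T → r1=0xb7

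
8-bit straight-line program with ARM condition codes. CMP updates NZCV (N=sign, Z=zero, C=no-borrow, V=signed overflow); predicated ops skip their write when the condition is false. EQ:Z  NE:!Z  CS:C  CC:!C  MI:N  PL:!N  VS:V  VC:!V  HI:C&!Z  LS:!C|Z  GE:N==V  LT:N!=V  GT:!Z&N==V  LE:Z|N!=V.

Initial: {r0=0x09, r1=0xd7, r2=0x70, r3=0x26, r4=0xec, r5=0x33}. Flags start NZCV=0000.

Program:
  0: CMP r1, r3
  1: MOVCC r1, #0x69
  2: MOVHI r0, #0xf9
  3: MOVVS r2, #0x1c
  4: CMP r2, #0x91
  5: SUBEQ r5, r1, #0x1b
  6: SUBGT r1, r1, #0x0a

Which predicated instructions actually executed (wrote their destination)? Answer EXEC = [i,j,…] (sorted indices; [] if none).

0: ✓ CMP  NZCV=1010
1: · MOVCC
2: ✓ MOVHI  r0←0xf9
3: · MOVVS
4: ✓ CMP  NZCV=1001
5: · SUBEQ
6: ✓ SUBGT  r1←0xcd

EXEC = [2,6]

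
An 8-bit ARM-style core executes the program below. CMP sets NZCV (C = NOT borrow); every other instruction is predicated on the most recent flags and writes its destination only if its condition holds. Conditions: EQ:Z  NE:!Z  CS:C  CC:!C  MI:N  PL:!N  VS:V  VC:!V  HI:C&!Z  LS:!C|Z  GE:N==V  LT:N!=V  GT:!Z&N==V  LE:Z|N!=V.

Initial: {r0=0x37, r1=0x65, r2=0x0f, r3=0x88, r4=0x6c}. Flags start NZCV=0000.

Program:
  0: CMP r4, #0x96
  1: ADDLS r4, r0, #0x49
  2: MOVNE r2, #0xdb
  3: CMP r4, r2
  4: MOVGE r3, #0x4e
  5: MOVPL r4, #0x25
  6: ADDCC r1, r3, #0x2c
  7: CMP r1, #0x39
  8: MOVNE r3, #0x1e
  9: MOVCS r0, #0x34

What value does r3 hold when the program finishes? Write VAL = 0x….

VAL = 0x1e

[0] flags=1001 → (cmp)
[1] flags=1001 LS?T → r4=0x80
[2] flags=1001 NE?T → r2=0xdb
[3] flags=1000 → (cmp)
[4] flags=1000 GE?F → skip
[5] flags=1000 PL?F → skip
[6] flags=1000 CC?T → r1=0xb4
[7] flags=0011 → (cmp)
[8] flags=0011 NE?T → r3=0x1e
[9] flags=0011 CS?T → r0=0x34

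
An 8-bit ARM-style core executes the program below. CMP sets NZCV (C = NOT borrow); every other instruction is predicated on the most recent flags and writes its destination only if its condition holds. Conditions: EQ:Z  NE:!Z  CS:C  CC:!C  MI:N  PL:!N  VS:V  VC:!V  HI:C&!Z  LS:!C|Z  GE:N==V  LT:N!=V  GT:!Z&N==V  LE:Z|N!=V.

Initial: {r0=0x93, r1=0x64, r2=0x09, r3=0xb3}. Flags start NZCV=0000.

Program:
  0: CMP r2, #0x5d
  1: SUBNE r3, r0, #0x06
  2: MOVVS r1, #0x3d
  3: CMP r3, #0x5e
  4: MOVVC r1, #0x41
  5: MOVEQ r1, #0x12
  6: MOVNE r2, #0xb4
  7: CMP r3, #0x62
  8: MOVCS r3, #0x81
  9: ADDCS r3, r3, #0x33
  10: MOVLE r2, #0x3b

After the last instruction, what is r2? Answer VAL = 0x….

VAL = 0x3b

0: ✓ CMP  NZCV=1000
1: ✓ SUBNE  r3←0x8d
2: · MOVVS
3: ✓ CMP  NZCV=0011
4: · MOVVC
5: · MOVEQ
6: ✓ MOVNE  r2←0xb4
7: ✓ CMP  NZCV=0011
8: ✓ MOVCS  r3←0x81
9: ✓ ADDCS  r3←0xb4
10: ✓ MOVLE  r2←0x3b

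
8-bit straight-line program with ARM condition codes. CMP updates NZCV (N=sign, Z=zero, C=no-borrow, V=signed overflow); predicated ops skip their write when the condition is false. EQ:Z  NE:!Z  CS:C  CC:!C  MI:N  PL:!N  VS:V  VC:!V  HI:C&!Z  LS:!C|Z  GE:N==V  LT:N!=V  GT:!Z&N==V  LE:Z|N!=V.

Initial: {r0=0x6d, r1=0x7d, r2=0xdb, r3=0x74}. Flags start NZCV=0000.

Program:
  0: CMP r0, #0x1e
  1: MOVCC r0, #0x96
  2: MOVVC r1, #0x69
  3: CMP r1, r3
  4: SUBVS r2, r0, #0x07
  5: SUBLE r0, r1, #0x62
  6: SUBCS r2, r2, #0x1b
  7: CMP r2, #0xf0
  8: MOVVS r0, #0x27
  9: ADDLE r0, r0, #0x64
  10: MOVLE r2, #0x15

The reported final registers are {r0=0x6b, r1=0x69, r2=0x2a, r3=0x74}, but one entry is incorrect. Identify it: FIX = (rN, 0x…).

0: ✓ CMP  NZCV=0010
1: · MOVCC
2: ✓ MOVVC  r1←0x69
3: ✓ CMP  NZCV=1000
4: · SUBVS
5: ✓ SUBLE  r0←0x07
6: · SUBCS
7: ✓ CMP  NZCV=1000
8: · MOVVS
9: ✓ ADDLE  r0←0x6b
10: ✓ MOVLE  r2←0x15

FIX = (r2, 0x15)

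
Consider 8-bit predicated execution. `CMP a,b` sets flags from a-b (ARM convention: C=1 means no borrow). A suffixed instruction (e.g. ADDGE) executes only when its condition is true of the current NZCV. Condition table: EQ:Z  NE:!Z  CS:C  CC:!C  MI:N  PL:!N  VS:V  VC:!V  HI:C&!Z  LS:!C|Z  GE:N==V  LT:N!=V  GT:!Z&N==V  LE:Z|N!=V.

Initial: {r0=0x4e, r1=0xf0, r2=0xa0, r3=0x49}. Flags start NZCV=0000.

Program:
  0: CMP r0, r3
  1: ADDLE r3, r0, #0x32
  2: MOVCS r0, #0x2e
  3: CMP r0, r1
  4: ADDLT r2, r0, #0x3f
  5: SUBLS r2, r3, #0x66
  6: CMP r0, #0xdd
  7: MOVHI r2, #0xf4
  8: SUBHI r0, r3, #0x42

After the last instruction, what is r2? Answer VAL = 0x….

VAL = 0xe3

[0] flags=0010 → (cmp)
[1] flags=0010 LE?F → skip
[2] flags=0010 CS?T → r0=0x2e
[3] flags=0000 → (cmp)
[4] flags=0000 LT?F → skip
[5] flags=0000 LS?T → r2=0xe3
[6] flags=0000 → (cmp)
[7] flags=0000 HI?F → skip
[8] flags=0000 HI?F → skip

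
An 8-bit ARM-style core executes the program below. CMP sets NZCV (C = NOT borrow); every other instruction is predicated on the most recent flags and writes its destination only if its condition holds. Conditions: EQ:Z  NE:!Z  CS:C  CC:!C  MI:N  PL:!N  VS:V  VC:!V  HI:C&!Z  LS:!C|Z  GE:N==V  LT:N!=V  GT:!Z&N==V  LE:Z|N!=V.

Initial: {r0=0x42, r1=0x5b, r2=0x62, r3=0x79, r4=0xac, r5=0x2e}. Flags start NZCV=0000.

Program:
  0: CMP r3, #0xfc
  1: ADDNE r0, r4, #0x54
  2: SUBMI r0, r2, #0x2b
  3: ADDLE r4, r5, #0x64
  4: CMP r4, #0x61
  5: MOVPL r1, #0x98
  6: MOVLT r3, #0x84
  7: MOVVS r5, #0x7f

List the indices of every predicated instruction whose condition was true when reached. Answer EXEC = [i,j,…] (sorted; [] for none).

EXEC = [1,5,6,7]

[0] flags=0000 → (cmp)
[1] flags=0000 NE?T → r0=0x00
[2] flags=0000 MI?F → skip
[3] flags=0000 LE?F → skip
[4] flags=0011 → (cmp)
[5] flags=0011 PL?T → r1=0x98
[6] flags=0011 LT?T → r3=0x84
[7] flags=0011 VS?T → r5=0x7f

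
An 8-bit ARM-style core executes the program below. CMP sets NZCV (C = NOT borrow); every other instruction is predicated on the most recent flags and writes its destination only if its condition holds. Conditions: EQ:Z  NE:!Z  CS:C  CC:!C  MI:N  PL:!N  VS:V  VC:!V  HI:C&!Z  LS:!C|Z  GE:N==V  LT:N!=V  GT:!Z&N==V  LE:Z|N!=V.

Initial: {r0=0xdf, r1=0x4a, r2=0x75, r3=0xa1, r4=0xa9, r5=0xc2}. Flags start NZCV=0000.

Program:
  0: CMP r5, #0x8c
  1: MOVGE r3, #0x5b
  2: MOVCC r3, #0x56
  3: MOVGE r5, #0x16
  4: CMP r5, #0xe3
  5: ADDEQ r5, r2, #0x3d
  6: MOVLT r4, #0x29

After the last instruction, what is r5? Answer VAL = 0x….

VAL = 0x16

[0] flags=0010 → (cmp)
[1] flags=0010 GE?T → r3=0x5b
[2] flags=0010 CC?F → skip
[3] flags=0010 GE?T → r5=0x16
[4] flags=0000 → (cmp)
[5] flags=0000 EQ?F → skip
[6] flags=0000 LT?F → skip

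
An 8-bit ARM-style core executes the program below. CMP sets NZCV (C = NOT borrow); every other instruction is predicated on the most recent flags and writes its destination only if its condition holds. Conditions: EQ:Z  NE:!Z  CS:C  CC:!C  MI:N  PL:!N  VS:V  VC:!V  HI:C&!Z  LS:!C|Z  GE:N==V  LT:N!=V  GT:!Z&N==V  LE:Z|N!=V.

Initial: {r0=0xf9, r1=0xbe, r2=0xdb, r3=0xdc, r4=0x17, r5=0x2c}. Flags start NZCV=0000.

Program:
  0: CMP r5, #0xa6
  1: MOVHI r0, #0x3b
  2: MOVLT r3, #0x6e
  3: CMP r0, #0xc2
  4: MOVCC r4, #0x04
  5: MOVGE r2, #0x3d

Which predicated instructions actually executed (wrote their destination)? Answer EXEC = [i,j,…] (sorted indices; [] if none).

0: ✓ CMP  NZCV=1001
1: · MOVHI
2: · MOVLT
3: ✓ CMP  NZCV=0010
4: · MOVCC
5: ✓ MOVGE  r2←0x3d

EXEC = [5]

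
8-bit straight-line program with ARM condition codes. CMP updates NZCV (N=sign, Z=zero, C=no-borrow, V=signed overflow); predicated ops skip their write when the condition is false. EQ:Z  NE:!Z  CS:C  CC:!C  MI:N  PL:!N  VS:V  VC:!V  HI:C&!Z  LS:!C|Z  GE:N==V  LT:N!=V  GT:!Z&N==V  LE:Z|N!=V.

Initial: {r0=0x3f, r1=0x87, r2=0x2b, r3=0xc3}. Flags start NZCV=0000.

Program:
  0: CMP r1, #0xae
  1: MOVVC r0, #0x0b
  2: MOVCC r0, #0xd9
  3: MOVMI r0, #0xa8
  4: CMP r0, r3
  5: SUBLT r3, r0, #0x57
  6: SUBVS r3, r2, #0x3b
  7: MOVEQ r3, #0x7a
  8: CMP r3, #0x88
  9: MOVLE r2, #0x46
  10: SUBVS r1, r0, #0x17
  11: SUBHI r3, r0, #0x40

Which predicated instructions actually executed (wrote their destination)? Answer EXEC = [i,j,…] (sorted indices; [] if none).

EXEC = [1,2,3,5,10]

0: ✓ CMP  NZCV=1000
1: ✓ MOVVC  r0←0x0b
2: ✓ MOVCC  r0←0xd9
3: ✓ MOVMI  r0←0xa8
4: ✓ CMP  NZCV=1000
5: ✓ SUBLT  r3←0x51
6: · SUBVS
7: · MOVEQ
8: ✓ CMP  NZCV=1001
9: · MOVLE
10: ✓ SUBVS  r1←0x91
11: · SUBHI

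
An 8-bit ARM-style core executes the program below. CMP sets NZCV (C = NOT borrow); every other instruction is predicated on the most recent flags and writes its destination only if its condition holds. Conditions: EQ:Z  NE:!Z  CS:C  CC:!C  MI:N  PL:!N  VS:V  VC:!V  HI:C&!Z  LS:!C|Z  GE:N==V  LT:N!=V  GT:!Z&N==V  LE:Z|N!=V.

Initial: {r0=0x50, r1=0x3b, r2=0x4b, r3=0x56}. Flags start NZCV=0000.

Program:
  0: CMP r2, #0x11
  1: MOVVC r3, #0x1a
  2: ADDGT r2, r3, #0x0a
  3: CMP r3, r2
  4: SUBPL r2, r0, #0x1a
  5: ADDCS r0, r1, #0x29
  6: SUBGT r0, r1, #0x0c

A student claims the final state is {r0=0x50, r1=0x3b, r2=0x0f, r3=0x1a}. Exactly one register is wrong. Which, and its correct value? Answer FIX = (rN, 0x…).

[0] flags=0010 → (cmp)
[1] flags=0010 VC?T → r3=0x1a
[2] flags=0010 GT?T → r2=0x24
[3] flags=1000 → (cmp)
[4] flags=1000 PL?F → skip
[5] flags=1000 CS?F → skip
[6] flags=1000 GT?F → skip

FIX = (r2, 0x24)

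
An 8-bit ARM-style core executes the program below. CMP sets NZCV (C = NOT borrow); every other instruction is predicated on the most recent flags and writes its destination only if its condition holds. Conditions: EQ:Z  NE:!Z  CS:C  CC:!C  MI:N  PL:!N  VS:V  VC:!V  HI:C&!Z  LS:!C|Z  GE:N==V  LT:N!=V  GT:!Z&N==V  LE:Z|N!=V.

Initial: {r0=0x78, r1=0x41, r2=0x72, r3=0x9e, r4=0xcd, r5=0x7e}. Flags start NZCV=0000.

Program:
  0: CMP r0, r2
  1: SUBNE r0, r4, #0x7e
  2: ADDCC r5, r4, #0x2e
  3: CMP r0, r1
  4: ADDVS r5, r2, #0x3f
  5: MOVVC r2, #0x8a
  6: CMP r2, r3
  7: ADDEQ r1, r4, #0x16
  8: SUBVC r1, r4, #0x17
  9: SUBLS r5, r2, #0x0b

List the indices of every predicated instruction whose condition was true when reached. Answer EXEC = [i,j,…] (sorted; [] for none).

EXEC = [1,5,8,9]

0: ✓ CMP  NZCV=0010
1: ✓ SUBNE  r0←0x4f
2: · ADDCC
3: ✓ CMP  NZCV=0010
4: · ADDVS
5: ✓ MOVVC  r2←0x8a
6: ✓ CMP  NZCV=1000
7: · ADDEQ
8: ✓ SUBVC  r1←0xb6
9: ✓ SUBLS  r5←0x7f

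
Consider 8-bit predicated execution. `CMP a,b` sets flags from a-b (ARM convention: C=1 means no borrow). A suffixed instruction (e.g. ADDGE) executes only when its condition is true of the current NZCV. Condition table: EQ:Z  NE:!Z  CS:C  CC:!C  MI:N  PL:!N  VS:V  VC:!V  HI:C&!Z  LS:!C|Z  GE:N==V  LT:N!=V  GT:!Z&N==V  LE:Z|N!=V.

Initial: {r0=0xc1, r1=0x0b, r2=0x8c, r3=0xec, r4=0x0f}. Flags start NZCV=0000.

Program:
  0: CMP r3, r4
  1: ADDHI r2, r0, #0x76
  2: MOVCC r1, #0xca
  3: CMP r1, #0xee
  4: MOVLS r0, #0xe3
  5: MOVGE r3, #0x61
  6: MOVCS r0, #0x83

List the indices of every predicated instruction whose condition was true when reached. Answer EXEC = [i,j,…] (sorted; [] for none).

EXEC = [1,4,5]

0: ✓ CMP  NZCV=1010
1: ✓ ADDHI  r2←0x37
2: · MOVCC
3: ✓ CMP  NZCV=0000
4: ✓ MOVLS  r0←0xe3
5: ✓ MOVGE  r3←0x61
6: · MOVCS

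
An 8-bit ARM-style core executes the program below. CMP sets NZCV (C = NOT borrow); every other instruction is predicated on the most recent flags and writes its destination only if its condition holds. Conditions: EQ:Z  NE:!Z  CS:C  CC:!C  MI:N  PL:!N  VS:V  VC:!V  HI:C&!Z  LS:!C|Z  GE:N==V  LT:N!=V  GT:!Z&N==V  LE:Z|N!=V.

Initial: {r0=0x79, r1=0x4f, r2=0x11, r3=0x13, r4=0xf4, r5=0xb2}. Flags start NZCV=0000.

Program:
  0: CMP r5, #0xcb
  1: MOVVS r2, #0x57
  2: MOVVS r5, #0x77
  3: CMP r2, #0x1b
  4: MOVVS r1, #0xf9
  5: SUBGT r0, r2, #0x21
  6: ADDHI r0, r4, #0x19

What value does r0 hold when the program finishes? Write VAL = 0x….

VAL = 0x79

[0] flags=1000 → (cmp)
[1] flags=1000 VS?F → skip
[2] flags=1000 VS?F → skip
[3] flags=1000 → (cmp)
[4] flags=1000 VS?F → skip
[5] flags=1000 GT?F → skip
[6] flags=1000 HI?F → skip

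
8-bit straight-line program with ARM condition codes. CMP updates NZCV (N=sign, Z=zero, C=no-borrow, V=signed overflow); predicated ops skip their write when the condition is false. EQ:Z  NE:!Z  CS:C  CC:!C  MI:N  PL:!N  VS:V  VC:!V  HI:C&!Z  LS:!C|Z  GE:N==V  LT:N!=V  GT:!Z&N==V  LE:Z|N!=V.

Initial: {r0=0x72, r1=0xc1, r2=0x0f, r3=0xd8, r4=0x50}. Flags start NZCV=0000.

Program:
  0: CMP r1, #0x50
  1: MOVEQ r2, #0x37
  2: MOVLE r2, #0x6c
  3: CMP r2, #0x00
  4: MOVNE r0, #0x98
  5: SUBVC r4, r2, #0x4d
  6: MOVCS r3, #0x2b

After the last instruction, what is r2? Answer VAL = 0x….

0: ✓ CMP  NZCV=0011
1: · MOVEQ
2: ✓ MOVLE  r2←0x6c
3: ✓ CMP  NZCV=0010
4: ✓ MOVNE  r0←0x98
5: ✓ SUBVC  r4←0x1f
6: ✓ MOVCS  r3←0x2b

VAL = 0x6c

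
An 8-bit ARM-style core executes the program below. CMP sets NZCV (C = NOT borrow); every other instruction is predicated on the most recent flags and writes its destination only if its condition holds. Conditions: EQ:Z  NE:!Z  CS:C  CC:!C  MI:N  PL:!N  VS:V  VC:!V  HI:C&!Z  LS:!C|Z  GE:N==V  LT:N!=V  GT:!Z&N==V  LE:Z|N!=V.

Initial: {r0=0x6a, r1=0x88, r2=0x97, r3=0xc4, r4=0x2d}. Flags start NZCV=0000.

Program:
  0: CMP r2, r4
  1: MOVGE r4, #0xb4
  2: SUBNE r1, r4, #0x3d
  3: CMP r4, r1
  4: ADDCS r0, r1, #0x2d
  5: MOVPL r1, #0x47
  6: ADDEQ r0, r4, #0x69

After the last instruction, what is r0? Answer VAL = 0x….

0: ✓ CMP  NZCV=0011
1: · MOVGE
2: ✓ SUBNE  r1←0xf0
3: ✓ CMP  NZCV=0000
4: · ADDCS
5: ✓ MOVPL  r1←0x47
6: · ADDEQ

VAL = 0x6a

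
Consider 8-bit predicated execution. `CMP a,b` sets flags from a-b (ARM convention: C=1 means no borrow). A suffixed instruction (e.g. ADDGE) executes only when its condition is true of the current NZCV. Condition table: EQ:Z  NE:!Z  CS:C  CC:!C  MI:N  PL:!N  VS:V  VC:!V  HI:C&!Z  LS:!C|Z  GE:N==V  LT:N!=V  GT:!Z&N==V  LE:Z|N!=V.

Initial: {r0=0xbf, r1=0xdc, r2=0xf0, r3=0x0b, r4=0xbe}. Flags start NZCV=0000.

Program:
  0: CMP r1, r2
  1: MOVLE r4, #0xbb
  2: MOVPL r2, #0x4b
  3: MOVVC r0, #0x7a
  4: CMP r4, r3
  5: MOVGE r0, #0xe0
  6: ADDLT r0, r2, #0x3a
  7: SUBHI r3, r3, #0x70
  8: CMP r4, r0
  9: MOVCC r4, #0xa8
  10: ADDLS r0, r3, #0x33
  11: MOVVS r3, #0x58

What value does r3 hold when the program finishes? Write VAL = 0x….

[0] flags=1000 → (cmp)
[1] flags=1000 LE?T → r4=0xbb
[2] flags=1000 PL?F → skip
[3] flags=1000 VC?T → r0=0x7a
[4] flags=1010 → (cmp)
[5] flags=1010 GE?F → skip
[6] flags=1010 LT?T → r0=0x2a
[7] flags=1010 HI?T → r3=0x9b
[8] flags=1010 → (cmp)
[9] flags=1010 CC?F → skip
[10] flags=1010 LS?F → skip
[11] flags=1010 VS?F → skip

VAL = 0x9b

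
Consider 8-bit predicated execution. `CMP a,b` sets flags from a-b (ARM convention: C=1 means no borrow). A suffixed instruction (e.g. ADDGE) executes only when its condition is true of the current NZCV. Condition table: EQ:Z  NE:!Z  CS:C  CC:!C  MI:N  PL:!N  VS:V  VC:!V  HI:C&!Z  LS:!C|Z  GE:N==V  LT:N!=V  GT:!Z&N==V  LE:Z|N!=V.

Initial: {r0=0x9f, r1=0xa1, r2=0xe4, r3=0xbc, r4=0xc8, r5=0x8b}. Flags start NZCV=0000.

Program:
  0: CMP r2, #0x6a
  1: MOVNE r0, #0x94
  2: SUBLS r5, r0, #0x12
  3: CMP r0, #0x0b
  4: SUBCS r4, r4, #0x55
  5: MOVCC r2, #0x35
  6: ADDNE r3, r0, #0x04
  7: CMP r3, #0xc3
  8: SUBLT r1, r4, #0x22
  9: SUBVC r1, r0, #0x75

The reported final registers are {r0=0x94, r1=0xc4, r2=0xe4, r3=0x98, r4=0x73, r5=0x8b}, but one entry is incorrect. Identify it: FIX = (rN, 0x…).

0: ✓ CMP  NZCV=0011
1: ✓ MOVNE  r0←0x94
2: · SUBLS
3: ✓ CMP  NZCV=1010
4: ✓ SUBCS  r4←0x73
5: · MOVCC
6: ✓ ADDNE  r3←0x98
7: ✓ CMP  NZCV=1000
8: ✓ SUBLT  r1←0x51
9: ✓ SUBVC  r1←0x1f

FIX = (r1, 0x1f)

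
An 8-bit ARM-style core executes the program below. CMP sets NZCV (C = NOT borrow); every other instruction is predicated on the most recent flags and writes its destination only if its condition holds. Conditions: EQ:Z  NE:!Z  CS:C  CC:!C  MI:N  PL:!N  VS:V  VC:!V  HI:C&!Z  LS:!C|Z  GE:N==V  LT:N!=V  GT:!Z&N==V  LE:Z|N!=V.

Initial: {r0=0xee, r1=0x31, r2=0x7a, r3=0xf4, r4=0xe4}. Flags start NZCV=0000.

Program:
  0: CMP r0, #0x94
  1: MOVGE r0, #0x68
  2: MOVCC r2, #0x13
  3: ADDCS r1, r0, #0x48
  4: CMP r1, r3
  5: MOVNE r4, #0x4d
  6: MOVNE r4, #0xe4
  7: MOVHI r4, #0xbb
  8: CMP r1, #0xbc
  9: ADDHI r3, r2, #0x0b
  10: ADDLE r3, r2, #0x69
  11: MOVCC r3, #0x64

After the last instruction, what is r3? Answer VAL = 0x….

0: ✓ CMP  NZCV=0010
1: ✓ MOVGE  r0←0x68
2: · MOVCC
3: ✓ ADDCS  r1←0xb0
4: ✓ CMP  NZCV=1000
5: ✓ MOVNE  r4←0x4d
6: ✓ MOVNE  r4←0xe4
7: · MOVHI
8: ✓ CMP  NZCV=1000
9: · ADDHI
10: ✓ ADDLE  r3←0xe3
11: ✓ MOVCC  r3←0x64

VAL = 0x64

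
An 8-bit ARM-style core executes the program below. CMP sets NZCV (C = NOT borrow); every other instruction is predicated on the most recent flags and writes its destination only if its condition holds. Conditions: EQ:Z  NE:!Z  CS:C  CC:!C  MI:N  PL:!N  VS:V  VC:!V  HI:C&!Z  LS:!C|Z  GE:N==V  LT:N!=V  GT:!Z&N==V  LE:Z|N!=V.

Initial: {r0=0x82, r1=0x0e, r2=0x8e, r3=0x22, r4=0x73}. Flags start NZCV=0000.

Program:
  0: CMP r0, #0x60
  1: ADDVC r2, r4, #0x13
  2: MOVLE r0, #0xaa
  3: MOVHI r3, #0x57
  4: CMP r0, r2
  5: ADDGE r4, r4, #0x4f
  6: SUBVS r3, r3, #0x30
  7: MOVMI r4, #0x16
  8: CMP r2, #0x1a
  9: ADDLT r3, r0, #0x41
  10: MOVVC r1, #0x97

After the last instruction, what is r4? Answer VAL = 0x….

VAL = 0xc2

[0] flags=0011 → (cmp)
[1] flags=0011 VC?F → skip
[2] flags=0011 LE?T → r0=0xaa
[3] flags=0011 HI?T → r3=0x57
[4] flags=0010 → (cmp)
[5] flags=0010 GE?T → r4=0xc2
[6] flags=0010 VS?F → skip
[7] flags=0010 MI?F → skip
[8] flags=0011 → (cmp)
[9] flags=0011 LT?T → r3=0xeb
[10] flags=0011 VC?F → skip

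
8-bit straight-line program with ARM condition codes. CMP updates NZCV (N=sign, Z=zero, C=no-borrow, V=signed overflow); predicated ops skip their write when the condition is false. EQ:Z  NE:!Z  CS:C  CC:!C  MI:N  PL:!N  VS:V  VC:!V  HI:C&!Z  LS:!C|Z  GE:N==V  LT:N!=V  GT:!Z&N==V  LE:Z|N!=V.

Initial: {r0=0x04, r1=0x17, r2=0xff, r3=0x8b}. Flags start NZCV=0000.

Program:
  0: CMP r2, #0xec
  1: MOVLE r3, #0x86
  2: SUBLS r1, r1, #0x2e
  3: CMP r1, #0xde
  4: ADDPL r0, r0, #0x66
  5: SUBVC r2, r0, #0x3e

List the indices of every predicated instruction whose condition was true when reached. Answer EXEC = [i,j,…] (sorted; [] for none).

0: ✓ CMP  NZCV=0010
1: · MOVLE
2: · SUBLS
3: ✓ CMP  NZCV=0000
4: ✓ ADDPL  r0←0x6a
5: ✓ SUBVC  r2←0x2c

EXEC = [4,5]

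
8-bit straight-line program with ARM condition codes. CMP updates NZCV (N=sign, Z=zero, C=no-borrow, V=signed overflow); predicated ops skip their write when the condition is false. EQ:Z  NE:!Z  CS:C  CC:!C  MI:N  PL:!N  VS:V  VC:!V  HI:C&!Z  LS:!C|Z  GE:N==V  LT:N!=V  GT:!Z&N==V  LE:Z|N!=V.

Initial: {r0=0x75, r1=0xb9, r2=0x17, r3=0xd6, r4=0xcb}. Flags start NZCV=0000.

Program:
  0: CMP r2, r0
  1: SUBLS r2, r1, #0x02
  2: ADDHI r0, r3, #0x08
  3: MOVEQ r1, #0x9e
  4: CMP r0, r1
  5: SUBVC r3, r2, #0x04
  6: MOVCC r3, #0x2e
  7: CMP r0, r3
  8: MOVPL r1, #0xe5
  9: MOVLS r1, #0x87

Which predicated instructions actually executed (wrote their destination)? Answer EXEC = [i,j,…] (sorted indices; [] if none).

EXEC = [1,6,8]

[0] flags=1000 → (cmp)
[1] flags=1000 LS?T → r2=0xb7
[2] flags=1000 HI?F → skip
[3] flags=1000 EQ?F → skip
[4] flags=1001 → (cmp)
[5] flags=1001 VC?F → skip
[6] flags=1001 CC?T → r3=0x2e
[7] flags=0010 → (cmp)
[8] flags=0010 PL?T → r1=0xe5
[9] flags=0010 LS?F → skip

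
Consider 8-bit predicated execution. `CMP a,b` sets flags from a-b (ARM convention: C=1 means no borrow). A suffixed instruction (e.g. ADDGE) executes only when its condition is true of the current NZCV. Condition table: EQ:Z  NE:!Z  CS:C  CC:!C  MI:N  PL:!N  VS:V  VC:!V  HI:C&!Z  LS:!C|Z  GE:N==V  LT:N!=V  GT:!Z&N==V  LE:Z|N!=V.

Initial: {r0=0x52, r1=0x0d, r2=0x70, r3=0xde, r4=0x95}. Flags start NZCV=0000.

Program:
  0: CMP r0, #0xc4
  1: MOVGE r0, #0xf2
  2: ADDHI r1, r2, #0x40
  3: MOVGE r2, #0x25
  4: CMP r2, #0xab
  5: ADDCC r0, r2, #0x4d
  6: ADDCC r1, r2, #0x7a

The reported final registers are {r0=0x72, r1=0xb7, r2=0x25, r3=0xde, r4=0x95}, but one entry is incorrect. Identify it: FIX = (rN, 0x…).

FIX = (r1, 0x9f)

[0] flags=1001 → (cmp)
[1] flags=1001 GE?T → r0=0xf2
[2] flags=1001 HI?F → skip
[3] flags=1001 GE?T → r2=0x25
[4] flags=0000 → (cmp)
[5] flags=0000 CC?T → r0=0x72
[6] flags=0000 CC?T → r1=0x9f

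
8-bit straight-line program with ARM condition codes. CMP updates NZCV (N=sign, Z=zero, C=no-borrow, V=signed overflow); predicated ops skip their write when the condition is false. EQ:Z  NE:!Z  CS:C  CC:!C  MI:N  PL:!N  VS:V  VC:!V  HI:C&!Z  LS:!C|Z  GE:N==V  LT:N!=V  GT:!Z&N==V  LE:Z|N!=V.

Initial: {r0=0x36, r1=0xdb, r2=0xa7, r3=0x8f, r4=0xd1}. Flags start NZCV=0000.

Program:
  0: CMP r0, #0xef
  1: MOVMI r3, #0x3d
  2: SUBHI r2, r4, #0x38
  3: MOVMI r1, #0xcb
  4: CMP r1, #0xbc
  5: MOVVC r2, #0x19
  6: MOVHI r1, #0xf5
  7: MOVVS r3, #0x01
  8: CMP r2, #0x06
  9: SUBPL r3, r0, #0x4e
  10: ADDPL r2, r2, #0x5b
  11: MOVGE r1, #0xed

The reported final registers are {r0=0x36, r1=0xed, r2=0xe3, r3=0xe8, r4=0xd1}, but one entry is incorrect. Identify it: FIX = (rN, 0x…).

[0] flags=0000 → (cmp)
[1] flags=0000 MI?F → skip
[2] flags=0000 HI?F → skip
[3] flags=0000 MI?F → skip
[4] flags=0010 → (cmp)
[5] flags=0010 VC?T → r2=0x19
[6] flags=0010 HI?T → r1=0xf5
[7] flags=0010 VS?F → skip
[8] flags=0010 → (cmp)
[9] flags=0010 PL?T → r3=0xe8
[10] flags=0010 PL?T → r2=0x74
[11] flags=0010 GE?T → r1=0xed

FIX = (r2, 0x74)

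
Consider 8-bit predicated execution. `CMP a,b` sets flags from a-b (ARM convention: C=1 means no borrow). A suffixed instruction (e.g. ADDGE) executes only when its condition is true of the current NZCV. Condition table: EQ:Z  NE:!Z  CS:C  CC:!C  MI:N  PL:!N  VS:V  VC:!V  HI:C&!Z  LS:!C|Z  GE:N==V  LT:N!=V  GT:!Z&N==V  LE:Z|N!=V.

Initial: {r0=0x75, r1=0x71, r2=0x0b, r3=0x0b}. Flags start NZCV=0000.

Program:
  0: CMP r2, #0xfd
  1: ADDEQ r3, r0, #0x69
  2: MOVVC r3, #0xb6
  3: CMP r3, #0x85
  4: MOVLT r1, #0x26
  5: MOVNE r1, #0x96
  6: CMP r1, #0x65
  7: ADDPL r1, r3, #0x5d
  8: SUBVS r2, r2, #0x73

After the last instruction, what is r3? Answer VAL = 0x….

VAL = 0xb6

[0] flags=0000 → (cmp)
[1] flags=0000 EQ?F → skip
[2] flags=0000 VC?T → r3=0xb6
[3] flags=0010 → (cmp)
[4] flags=0010 LT?F → skip
[5] flags=0010 NE?T → r1=0x96
[6] flags=0011 → (cmp)
[7] flags=0011 PL?T → r1=0x13
[8] flags=0011 VS?T → r2=0x98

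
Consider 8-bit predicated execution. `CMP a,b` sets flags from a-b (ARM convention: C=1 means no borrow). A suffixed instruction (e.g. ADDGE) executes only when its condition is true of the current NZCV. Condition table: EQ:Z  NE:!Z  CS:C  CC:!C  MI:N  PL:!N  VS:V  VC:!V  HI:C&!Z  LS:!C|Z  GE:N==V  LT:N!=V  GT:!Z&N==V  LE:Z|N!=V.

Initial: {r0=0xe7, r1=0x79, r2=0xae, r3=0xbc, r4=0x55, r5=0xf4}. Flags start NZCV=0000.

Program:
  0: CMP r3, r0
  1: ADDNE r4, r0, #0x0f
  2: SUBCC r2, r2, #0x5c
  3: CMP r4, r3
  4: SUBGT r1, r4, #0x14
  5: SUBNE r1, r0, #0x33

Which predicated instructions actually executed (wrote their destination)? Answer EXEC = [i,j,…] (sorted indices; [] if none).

[0] flags=1000 → (cmp)
[1] flags=1000 NE?T → r4=0xf6
[2] flags=1000 CC?T → r2=0x52
[3] flags=0010 → (cmp)
[4] flags=0010 GT?T → r1=0xe2
[5] flags=0010 NE?T → r1=0xb4

EXEC = [1,2,4,5]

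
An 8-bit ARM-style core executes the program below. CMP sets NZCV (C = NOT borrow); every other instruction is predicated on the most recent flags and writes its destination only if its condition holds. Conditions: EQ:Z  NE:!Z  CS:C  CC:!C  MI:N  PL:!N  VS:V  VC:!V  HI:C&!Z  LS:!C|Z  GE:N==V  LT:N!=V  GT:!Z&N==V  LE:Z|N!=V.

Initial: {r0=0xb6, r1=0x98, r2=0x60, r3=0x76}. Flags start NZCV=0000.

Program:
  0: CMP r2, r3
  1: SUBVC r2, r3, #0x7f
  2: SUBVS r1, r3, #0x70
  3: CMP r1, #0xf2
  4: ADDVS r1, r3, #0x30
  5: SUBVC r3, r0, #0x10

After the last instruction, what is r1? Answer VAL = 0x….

VAL = 0x98

0: ✓ CMP  NZCV=1000
1: ✓ SUBVC  r2←0xf7
2: · SUBVS
3: ✓ CMP  NZCV=1000
4: · ADDVS
5: ✓ SUBVC  r3←0xa6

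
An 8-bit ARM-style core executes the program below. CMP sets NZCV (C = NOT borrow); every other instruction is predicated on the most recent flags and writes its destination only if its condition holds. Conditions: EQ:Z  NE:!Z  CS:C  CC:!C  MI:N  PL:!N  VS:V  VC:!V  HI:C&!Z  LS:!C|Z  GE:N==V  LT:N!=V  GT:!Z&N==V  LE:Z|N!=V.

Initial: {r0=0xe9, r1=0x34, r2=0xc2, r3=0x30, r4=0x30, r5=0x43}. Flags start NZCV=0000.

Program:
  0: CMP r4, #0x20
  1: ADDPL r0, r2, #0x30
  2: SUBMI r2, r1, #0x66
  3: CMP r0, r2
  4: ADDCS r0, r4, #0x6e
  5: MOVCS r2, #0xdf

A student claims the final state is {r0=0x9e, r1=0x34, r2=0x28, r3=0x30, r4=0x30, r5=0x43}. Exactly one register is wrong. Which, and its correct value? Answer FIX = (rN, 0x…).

FIX = (r2, 0xdf)

[0] flags=0010 → (cmp)
[1] flags=0010 PL?T → r0=0xf2
[2] flags=0010 MI?F → skip
[3] flags=0010 → (cmp)
[4] flags=0010 CS?T → r0=0x9e
[5] flags=0010 CS?T → r2=0xdf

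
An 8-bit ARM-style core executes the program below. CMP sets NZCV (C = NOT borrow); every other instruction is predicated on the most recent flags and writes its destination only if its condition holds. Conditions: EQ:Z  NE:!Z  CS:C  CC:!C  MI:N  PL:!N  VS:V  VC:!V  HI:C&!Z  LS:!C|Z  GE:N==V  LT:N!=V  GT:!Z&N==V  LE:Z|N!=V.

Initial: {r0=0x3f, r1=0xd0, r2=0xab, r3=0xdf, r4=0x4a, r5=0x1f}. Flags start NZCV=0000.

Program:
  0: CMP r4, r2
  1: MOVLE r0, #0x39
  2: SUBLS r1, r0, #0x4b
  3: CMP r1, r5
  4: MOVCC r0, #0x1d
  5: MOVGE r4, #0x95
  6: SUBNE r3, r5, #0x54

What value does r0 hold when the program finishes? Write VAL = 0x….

VAL = 0x3f

[0] flags=1001 → (cmp)
[1] flags=1001 LE?F → skip
[2] flags=1001 LS?T → r1=0xf4
[3] flags=1010 → (cmp)
[4] flags=1010 CC?F → skip
[5] flags=1010 GE?F → skip
[6] flags=1010 NE?T → r3=0xcb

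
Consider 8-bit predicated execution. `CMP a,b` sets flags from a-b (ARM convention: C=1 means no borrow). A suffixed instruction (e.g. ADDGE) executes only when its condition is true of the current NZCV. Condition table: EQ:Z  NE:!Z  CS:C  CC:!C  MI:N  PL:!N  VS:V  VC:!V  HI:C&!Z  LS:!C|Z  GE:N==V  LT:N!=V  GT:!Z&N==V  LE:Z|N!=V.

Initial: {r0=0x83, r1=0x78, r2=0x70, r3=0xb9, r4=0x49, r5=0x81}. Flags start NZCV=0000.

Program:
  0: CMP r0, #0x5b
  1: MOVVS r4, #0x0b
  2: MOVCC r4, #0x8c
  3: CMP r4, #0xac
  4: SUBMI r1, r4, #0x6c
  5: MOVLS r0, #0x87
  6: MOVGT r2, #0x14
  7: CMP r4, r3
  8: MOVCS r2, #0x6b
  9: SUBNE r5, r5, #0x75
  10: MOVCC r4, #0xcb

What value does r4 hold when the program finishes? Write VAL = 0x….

VAL = 0xcb

[0] flags=0011 → (cmp)
[1] flags=0011 VS?T → r4=0x0b
[2] flags=0011 CC?F → skip
[3] flags=0000 → (cmp)
[4] flags=0000 MI?F → skip
[5] flags=0000 LS?T → r0=0x87
[6] flags=0000 GT?T → r2=0x14
[7] flags=0000 → (cmp)
[8] flags=0000 CS?F → skip
[9] flags=0000 NE?T → r5=0x0c
[10] flags=0000 CC?T → r4=0xcb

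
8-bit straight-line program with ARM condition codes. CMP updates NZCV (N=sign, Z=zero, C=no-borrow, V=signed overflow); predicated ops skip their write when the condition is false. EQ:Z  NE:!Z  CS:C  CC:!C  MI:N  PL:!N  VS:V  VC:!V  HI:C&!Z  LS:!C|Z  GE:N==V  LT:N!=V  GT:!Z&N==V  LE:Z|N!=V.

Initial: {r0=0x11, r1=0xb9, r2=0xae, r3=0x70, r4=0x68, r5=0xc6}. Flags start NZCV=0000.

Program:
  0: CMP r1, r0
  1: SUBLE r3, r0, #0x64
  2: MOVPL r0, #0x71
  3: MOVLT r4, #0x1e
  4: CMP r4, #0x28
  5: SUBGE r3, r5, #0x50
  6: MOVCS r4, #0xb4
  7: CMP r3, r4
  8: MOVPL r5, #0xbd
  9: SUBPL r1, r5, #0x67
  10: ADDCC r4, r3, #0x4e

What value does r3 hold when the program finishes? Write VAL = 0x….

VAL = 0xad

[0] flags=1010 → (cmp)
[1] flags=1010 LE?T → r3=0xad
[2] flags=1010 PL?F → skip
[3] flags=1010 LT?T → r4=0x1e
[4] flags=1000 → (cmp)
[5] flags=1000 GE?F → skip
[6] flags=1000 CS?F → skip
[7] flags=1010 → (cmp)
[8] flags=1010 PL?F → skip
[9] flags=1010 PL?F → skip
[10] flags=1010 CC?F → skip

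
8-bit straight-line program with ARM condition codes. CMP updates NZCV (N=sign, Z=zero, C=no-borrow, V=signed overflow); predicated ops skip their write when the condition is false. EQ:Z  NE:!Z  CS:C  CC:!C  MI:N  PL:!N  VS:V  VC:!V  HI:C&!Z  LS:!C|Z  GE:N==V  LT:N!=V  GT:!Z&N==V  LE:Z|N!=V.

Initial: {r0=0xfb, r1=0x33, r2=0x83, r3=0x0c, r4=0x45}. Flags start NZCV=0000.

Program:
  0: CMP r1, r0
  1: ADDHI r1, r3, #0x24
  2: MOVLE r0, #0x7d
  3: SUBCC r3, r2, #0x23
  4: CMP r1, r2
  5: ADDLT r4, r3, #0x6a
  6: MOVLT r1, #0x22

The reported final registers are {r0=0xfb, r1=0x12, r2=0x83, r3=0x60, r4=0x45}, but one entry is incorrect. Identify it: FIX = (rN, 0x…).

FIX = (r1, 0x33)

[0] flags=0000 → (cmp)
[1] flags=0000 HI?F → skip
[2] flags=0000 LE?F → skip
[3] flags=0000 CC?T → r3=0x60
[4] flags=1001 → (cmp)
[5] flags=1001 LT?F → skip
[6] flags=1001 LT?F → skip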